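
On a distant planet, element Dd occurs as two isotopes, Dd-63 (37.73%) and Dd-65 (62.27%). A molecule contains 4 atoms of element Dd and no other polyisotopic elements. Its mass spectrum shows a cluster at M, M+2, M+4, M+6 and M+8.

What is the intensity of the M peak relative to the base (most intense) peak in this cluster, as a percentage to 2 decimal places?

Term probabilities: M 0.0203, M+2 0.1338, M+4 0.3312, M+6 0.3644, M+8 0.1504. Base peak = M+6.
P(M+6) = C(4,3) × 0.3773^1 × 0.6227^3 = 4 × 0.3773 × 0.24145522 = 0.364404 (base)
P(M) = C(4,0) × 0.3773^4 × 0.6227^0 = 1 × 0.02026503 × 1.0000 = 0.020265
Relative intensity = 0.020265 / 0.364404 × 100 = 5.56

5.56%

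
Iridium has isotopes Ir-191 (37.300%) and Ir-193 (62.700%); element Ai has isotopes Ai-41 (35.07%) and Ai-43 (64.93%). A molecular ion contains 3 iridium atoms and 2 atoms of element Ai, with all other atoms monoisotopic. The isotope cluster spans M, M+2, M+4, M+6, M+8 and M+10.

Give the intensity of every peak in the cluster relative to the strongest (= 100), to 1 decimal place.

1.9 : 16.4 : 57.2 : 100.0 : 87.3 : 30.5

Iridium pattern (n=3): 0.05189512 : 0.26170165 : 0.43991135 : 0.24649188
Element Ai pattern (n=2): 0.12299049 : 0.45541902 : 0.42159049
Convolve the two distributions (both contribute in 2-u steps):
  M: 0.05189512×0.12299049 = 0.006383
  M+2: 0.05189512×0.45541902 + 0.26170165×0.12299049 = 0.055821
  M+4: 0.05189512×0.42159049 + 0.26170165×0.45541902 + 0.43991135×0.12299049 = 0.195167
  M+6: 0.26170165×0.42159049 + 0.43991135×0.45541902 + 0.24649188×0.12299049 = 0.340991
  M+8: 0.43991135×0.42159049 + 0.24649188×0.45541902 = 0.297720
  M+10: 0.24649188×0.42159049 = 0.103919
Scale to base peak (0.340991) = 100: 1.9 : 16.4 : 57.2 : 100.0 : 87.3 : 30.5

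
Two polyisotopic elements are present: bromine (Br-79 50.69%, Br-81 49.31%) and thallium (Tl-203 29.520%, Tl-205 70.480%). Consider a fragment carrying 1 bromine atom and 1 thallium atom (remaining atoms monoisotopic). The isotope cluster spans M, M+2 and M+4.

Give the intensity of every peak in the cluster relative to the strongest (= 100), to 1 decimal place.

Bromine pattern (n=1): 0.5069 : 0.4931
Thallium pattern (n=1): 0.2952 : 0.7048
Convolve the two distributions (both contribute in 2-u steps):
  M: 0.5069×0.2952 = 0.149637
  M+2: 0.5069×0.7048 + 0.4931×0.2952 = 0.502826
  M+4: 0.4931×0.7048 = 0.347537
Scale to base peak (0.502826) = 100: 29.8 : 100.0 : 69.1

29.8 : 100.0 : 69.1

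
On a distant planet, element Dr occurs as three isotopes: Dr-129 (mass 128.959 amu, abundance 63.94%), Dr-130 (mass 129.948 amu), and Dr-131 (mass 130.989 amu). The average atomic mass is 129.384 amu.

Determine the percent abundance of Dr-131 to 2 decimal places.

Let x and y be the fractions of Dr-130 and Dr-131. Then x + y = 1 − 0.6394 = 0.3606 and 129.948x + 130.989y = 129.384 − 0.6394×128.959 = 46.9276154.
Substituting: 129.948x + 130.989(0.3606 − x) = 46.9276154
(129.948 − 130.989)x = -0.307018  ⇒  x = 0.29493, y = 0.06567
Dr-130: 29.49%, Dr-131: 6.57%.

6.57%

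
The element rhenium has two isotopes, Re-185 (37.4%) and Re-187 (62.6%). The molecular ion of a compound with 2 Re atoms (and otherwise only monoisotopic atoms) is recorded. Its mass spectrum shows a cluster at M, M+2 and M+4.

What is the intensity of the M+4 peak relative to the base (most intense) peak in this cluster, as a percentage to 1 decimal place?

Term probabilities: M 0.1399, M+2 0.4682, M+4 0.3919. Base peak = M+2.
P(M+2) = C(2,1) × 0.374^1 × 0.626^1 = 2 × 0.3740 × 0.6260 = 0.468248 (base)
P(M+4) = C(2,2) × 0.374^0 × 0.626^2 = 1 × 1.0000 × 0.391876 = 0.391876
Relative intensity = 0.391876 / 0.468248 × 100 = 83.7

83.7%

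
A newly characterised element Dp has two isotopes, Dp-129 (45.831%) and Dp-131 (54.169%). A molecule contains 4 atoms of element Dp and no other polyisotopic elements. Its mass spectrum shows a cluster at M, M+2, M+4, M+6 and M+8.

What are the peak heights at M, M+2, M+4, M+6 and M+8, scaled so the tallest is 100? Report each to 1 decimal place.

The 4 Dp atoms are independent, so intensities follow the terms of (0.45831 + 0.54169)^4.
P(M) = 0.45831^4 = 0.044120
P(M+2) = 4 × 0.45831^3 × 0.54169^1 = 0.208588
P(M+4) = 6 × 0.45831^2 × 0.54169^2 = 0.369804
P(M+6) = 4 × 0.45831^1 × 0.54169^3 = 0.291388
P(M+8) = 0.54169^4 = 0.086100
The M+4 peak is largest (0.369804); scaling to 100 gives 11.9 : 56.4 : 100.0 : 78.8 : 23.3.

11.9 : 56.4 : 100.0 : 78.8 : 23.3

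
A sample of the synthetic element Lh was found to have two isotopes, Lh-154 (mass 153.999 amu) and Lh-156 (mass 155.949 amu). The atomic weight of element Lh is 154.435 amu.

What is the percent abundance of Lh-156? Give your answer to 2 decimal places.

22.36%

Let x be the fractional abundance of Lh-154; then Lh-156 has abundance 1 − x.
153.999·x + 155.949·(1 − x) = 154.435
(153.999 − 155.949)·x = 154.435 − 155.949
x = -1.514 / -1.950 = 0.77641 → 77.64% Lh-154, 22.36% Lh-156.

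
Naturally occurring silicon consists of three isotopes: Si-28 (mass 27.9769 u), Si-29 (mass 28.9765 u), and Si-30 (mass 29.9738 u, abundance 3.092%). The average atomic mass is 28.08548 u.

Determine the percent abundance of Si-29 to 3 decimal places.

The remaining 96.908% is split between Si-28 (fraction x) and Si-29 (fraction 0.96908 − x).
Substituting: 27.9769x + 28.9765(0.96908 − x) = 27.158690104
(27.9769 − 28.9765)x = -0.921856516  ⇒  x = 0.92223, y = 0.04685
Si-28: 92.223%, Si-29: 4.685%.

4.685%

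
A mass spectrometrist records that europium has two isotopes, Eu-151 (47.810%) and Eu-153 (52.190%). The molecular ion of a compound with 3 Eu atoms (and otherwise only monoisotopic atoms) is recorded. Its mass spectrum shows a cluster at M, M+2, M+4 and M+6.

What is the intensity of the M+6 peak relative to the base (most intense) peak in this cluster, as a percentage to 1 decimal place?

(0.47810 + 0.52190)^3 gives M 0.1093, M+2 0.3579, M+4 0.3907, M+6 0.1422; the largest is M+4.
P(M+4) = C(3,2) × 0.47810^1 × 0.52190^2 = 3 × 0.4781 × 0.27237961 = 0.390674 (base)
P(M+6) = C(3,3) × 0.47810^0 × 0.52190^3 = 1 × 1.0000 × 0.14215492 = 0.142155
Relative intensity = 0.142155 / 0.390674 × 100 = 36.4

36.4%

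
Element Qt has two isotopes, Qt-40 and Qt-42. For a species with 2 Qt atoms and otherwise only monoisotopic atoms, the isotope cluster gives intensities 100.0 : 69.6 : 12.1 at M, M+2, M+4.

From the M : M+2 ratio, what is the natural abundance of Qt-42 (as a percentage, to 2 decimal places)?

25.82%

If p is the fraction of Qt that is Qt-40, then I(M+2)/I(M) = [C(2,1)·p^1·(1−p)] / p^2 = 2·(1−p)/p = 69.6/100.0 = 0.6960
(1−p)/p = 0.6960/2 = 0.3480  ⇒  p = 1/(1 + 0.3480) = 0.7418
Qt-40: 74.18%, Qt-42: 25.82%.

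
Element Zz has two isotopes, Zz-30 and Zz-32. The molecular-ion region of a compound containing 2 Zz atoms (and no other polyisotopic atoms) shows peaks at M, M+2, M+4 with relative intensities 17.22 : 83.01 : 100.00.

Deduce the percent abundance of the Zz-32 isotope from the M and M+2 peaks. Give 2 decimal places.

70.68%

Write p for the Zz-30 fraction. I(M+2)/I(M) = [C(2,1)·p^1·(1−p)] / p^2 = 2·(1−p)/p = 83.01/17.22 = 4.8206
(1−p)/p = 4.8206/2 = 2.4103  ⇒  p = 1/(1 + 2.4103) = 0.2932
Zz-30: 29.32%, Zz-32: 70.68%.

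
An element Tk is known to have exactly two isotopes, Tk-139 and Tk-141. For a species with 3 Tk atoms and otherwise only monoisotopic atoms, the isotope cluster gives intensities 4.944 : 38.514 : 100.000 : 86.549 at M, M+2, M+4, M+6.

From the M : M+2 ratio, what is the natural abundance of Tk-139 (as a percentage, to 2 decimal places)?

Let p = fractional abundance of Tk-139. I(M+2)/I(M) = [C(3,1)·p^2·(1−p)] / p^3 = 3·(1−p)/p = 38.514/4.944 = 7.7900
(1−p)/p = 7.7900/3 = 2.5967  ⇒  p = 1/(1 + 2.5967) = 0.2780
Tk-139: 27.80%, Tk-141: 72.20%.

27.80%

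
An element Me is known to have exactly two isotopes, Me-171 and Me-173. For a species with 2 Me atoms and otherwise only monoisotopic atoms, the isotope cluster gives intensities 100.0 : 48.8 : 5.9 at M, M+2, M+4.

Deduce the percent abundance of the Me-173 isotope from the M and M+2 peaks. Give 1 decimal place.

19.6%

If p is the fraction of Me that is Me-171, then I(M+2)/I(M) = [C(2,1)·p^1·(1−p)] / p^2 = 2·(1−p)/p = 48.8/100.0 = 0.4880
(1−p)/p = 0.4880/2 = 0.2440  ⇒  p = 1/(1 + 0.2440) = 0.8039
Me-171: 80.4%, Me-173: 19.6%.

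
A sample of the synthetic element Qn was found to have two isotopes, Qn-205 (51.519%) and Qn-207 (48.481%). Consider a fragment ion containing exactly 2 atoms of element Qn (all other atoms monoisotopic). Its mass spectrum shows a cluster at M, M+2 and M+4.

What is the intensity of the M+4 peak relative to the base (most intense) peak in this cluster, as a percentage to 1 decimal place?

47.1%

Binomial terms of (0.51519 + 0.48481)^2: M 0.2654, M+2 0.4995, M+4 0.2350 → M+2 is the base peak.
P(M+2) = C(2,1) × 0.51519^1 × 0.48481^1 = 2 × 0.51519 × 0.48481 = 0.499539 (base)
P(M+4) = C(2,2) × 0.51519^0 × 0.48481^2 = 1 × 1.0000 × 0.23504074 = 0.235041
Relative intensity = 0.235041 / 0.499539 × 100 = 47.1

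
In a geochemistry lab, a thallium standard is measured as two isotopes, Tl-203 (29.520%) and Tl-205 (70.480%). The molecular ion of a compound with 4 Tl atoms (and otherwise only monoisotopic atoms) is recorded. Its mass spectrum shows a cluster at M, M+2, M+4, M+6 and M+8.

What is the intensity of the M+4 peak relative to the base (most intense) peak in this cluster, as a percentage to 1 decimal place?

(0.29520 + 0.70480)^4 gives M 0.0076, M+2 0.0725, M+4 0.2597, M+6 0.4134, M+8 0.2468; the largest is M+6.
P(M+6) = C(4,3) × 0.29520^1 × 0.70480^3 = 4 × 0.2952 × 0.35010449 = 0.413403 (base)
P(M+4) = C(4,2) × 0.29520^2 × 0.70480^2 = 6 × 0.08714304 × 0.49674304 = 0.259726
Relative intensity = 0.259726 / 0.413403 × 100 = 62.8

62.8%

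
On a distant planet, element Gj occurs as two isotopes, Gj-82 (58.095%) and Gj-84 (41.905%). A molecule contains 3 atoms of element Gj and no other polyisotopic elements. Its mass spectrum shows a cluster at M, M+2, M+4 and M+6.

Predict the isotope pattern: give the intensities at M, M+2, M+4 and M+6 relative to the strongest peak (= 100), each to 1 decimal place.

Each Gj atom is independently Gj-82 (p = 0.58095) or Gj-84 (q = 0.41905); the cluster is the binomial expansion (p + q)^3.
P(M) = 0.58095^3 = 0.196072
P(M+2) = 3 × 0.58095^2 × 0.41905^1 = 0.424292
P(M+4) = 3 × 0.58095^1 × 0.41905^2 = 0.306050
P(M+6) = 0.41905^3 = 0.073586
The M+2 peak is largest (0.424292); scaling to 100 gives 46.2 : 100.0 : 72.1 : 17.3.

46.2 : 100.0 : 72.1 : 17.3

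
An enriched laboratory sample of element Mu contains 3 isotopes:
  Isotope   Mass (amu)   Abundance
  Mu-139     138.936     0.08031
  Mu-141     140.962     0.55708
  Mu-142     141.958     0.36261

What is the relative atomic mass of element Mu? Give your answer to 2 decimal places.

Weight each isotope mass by its fractional abundance: 0.08031 × 138.936 + 0.55708 × 140.962 + 0.36261 × 141.958
= 11.1580 + 78.5271 + 51.4754 = 141.1605 amu

141.16 amu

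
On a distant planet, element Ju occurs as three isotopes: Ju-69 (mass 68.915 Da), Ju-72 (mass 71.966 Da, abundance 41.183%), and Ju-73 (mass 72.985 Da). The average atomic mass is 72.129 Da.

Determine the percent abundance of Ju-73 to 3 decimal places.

48.096%

Let x and y be the fractions of Ju-69 and Ju-73. Then x + y = 1 − 0.41183 = 0.58817 and 68.915x + 72.985y = 72.129 − 0.41183×71.966 = 42.49124222.
Substituting: 68.915x + 72.985(0.58817 − x) = 42.49124222
(68.915 − 72.985)x = -0.43634523  ⇒  x = 0.10721, y = 0.48096
Ju-69: 10.721%, Ju-73: 48.096%.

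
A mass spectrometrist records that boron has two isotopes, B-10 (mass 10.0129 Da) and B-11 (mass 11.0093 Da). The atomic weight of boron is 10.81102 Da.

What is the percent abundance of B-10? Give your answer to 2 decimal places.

Let x be the fractional abundance of B-10; then B-11 has abundance 1 − x.
10.0129·x + 11.0093·(1 − x) = 10.81102
(10.0129 − 11.0093)·x = 10.81102 − 11.0093
x = -0.19828 / -0.9964 = 0.19900 → 19.90% B-10, 80.10% B-11.

19.90%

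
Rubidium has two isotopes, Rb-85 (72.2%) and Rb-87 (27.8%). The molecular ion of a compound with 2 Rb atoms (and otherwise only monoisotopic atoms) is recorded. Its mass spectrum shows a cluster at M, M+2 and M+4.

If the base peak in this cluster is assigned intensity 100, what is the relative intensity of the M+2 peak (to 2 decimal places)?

77.01

(0.722 + 0.278)^2 gives M 0.5213, M+2 0.4014, M+4 0.0773; the largest is M.
P(M) = C(2,0) × 0.722^2 × 0.278^0 = 1 × 0.521284 × 1.0000 = 0.521284 (base)
P(M+2) = C(2,1) × 0.722^1 × 0.278^1 = 2 × 0.7220 × 0.2780 = 0.401432
Relative intensity = 0.401432 / 0.521284 × 100 = 77.01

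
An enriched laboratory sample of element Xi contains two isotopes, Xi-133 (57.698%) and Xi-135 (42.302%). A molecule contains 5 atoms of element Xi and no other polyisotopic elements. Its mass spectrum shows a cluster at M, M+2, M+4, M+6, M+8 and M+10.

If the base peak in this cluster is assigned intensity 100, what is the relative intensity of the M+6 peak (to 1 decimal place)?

73.3

Binomial terms of (0.57698 + 0.42302)^5: M 0.0639, M+2 0.2344, M+4 0.3437, M+6 0.2520, M+8 0.0924, M+10 0.0135 → M+4 is the base peak.
P(M+4) = C(5,2) × 0.57698^3 × 0.42302^2 = 10 × 0.19208006 × 0.17894592 = 0.343719 (base)
P(M+6) = C(5,3) × 0.57698^2 × 0.42302^3 = 10 × 0.33290592 × 0.0756977 = 0.252002
Relative intensity = 0.252002 / 0.343719 × 100 = 73.3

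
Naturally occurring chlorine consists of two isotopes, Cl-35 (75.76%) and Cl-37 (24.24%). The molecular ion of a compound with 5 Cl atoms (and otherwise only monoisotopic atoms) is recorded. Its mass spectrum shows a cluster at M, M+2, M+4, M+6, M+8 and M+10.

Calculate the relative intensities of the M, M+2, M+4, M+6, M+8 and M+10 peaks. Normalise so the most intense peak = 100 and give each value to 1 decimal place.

62.5 : 100.0 : 64.0 : 20.5 : 3.3 : 0.2

The 5 Cl atoms are independent, so intensities follow the terms of (0.7576 + 0.2424)^5.
P(M) = 0.7576^5 = 0.249574
P(M+2) = 5 × 0.7576^4 × 0.2424^1 = 0.399266
P(M+4) = 10 × 0.7576^3 × 0.2424^2 = 0.255497
P(M+6) = 10 × 0.7576^2 × 0.2424^3 = 0.081748
P(M+8) = 5 × 0.7576^1 × 0.2424^4 = 0.013078
P(M+10) = 0.2424^5 = 0.000837
The M+2 peak is largest (0.399266); scaling to 100 gives 62.5 : 100.0 : 64.0 : 20.5 : 3.3 : 0.2.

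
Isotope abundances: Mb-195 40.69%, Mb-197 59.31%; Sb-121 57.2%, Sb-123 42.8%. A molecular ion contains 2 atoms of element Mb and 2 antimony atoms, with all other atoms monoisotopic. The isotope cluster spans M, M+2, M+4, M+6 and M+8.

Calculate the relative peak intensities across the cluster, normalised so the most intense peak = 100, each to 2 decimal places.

Element Mb pattern (n=2): 0.16556761 : 0.48266478 : 0.35176761
Antimony pattern (n=2): 0.327184 : 0.489632 : 0.183184
Convolve the two distributions (both contribute in 2-u steps):
  M: 0.16556761×0.327184 = 0.054171
  M+2: 0.16556761×0.489632 + 0.48266478×0.327184 = 0.238987
  M+4: 0.16556761×0.183184 + 0.48266478×0.489632 + 0.35176761×0.327184 = 0.381750
  M+6: 0.48266478×0.183184 + 0.35176761×0.489632 = 0.260653
  M+8: 0.35176761×0.183184 = 0.064438
Scale to base peak (0.381750) = 100: 14.19 : 62.60 : 100.00 : 68.28 : 16.88

14.19 : 62.60 : 100.00 : 68.28 : 16.88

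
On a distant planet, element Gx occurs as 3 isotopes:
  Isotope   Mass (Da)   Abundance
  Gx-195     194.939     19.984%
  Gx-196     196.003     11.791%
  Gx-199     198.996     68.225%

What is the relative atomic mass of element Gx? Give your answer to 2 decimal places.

197.83 Da

Ar = Σ fᵢ·mᵢ = 0.19984 × 194.939 + 0.11791 × 196.003 + 0.68225 × 198.996
= 38.9566 + 23.1107 + 135.7650 = 197.8323 Da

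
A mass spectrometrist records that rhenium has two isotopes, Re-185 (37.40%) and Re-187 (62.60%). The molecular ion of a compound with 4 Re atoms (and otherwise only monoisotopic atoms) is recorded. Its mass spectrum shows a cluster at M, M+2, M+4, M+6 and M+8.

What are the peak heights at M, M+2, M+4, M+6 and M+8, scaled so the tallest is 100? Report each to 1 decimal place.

5.3 : 35.7 : 89.6 : 100.0 : 41.8

Each Re atom is independently Re-185 (p = 0.3740) or Re-187 (q = 0.6260); the cluster is the binomial expansion (p + q)^4.
P(M) = 0.3740^4 = 0.019565
P(M+2) = 4 × 0.3740^3 × 0.6260^1 = 0.130993
P(M+4) = 6 × 0.3740^2 × 0.6260^2 = 0.328884
P(M+6) = 4 × 0.3740^1 × 0.6260^3 = 0.366990
P(M+8) = 0.6260^4 = 0.153567
The M+6 peak is largest (0.366990); scaling to 100 gives 5.3 : 35.7 : 89.6 : 100.0 : 41.8.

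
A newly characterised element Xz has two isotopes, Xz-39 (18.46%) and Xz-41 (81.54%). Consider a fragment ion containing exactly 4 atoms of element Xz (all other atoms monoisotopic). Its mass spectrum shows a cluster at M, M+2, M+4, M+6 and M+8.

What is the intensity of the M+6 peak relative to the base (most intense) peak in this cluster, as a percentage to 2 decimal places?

90.56%

Binomial terms of (0.1846 + 0.8154)^4: M 0.0012, M+2 0.0205, M+4 0.1359, M+6 0.4003, M+8 0.4421 → M+8 is the base peak.
P(M+8) = C(4,4) × 0.1846^0 × 0.8154^4 = 1 × 1.0000 × 0.44206164 = 0.442062 (base)
P(M+6) = C(4,3) × 0.1846^1 × 0.8154^3 = 4 × 0.1846 × 0.54214084 = 0.400317
Relative intensity = 0.400317 / 0.442062 × 100 = 90.56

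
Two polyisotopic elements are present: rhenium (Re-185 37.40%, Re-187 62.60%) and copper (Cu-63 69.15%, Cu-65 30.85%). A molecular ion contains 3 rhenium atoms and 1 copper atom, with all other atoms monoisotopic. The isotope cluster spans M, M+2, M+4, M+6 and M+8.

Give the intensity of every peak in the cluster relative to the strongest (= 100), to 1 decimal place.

Rhenium pattern (n=3): 0.05231362 : 0.26268713 : 0.43968487 : 0.24531438
Copper pattern (n=1): 0.6915 : 0.3085
Convolve the two distributions (both contribute in 2-u steps):
  M: 0.05231362×0.6915 = 0.036175
  M+2: 0.05231362×0.3085 + 0.26268713×0.6915 = 0.197787
  M+4: 0.26268713×0.3085 + 0.43968487×0.6915 = 0.385081
  M+6: 0.43968487×0.3085 + 0.24531438×0.6915 = 0.305278
  M+8: 0.24531438×0.3085 = 0.075679
Scale to base peak (0.385081) = 100: 9.4 : 51.4 : 100.0 : 79.3 : 19.7

9.4 : 51.4 : 100.0 : 79.3 : 19.7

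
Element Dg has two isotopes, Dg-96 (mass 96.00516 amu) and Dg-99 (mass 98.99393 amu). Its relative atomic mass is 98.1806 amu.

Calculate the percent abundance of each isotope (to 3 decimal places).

Dg-96: 27.213%, Dg-99: 72.787%

Let x be the fractional abundance of Dg-96; then Dg-99 has abundance 1 − x.
96.00516·x + 98.99393·(1 − x) = 98.1806
(96.00516 − 98.99393)·x = 98.1806 − 98.99393
x = -0.81333 / -2.98877 = 0.27213 → 27.213% Dg-96, 72.787% Dg-99.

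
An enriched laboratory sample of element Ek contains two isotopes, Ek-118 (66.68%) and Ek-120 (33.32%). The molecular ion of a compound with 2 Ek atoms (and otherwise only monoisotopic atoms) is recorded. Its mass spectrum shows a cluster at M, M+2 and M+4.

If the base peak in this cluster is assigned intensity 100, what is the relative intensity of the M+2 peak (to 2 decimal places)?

(0.6668 + 0.3332)^2 gives M 0.4446, M+2 0.4444, M+4 0.1110; the largest is M.
P(M) = C(2,0) × 0.6668^2 × 0.3332^0 = 1 × 0.44462224 × 1.0000 = 0.444622 (base)
P(M+2) = C(2,1) × 0.6668^1 × 0.3332^1 = 2 × 0.6668 × 0.3332 = 0.444356
Relative intensity = 0.444356 / 0.444622 × 100 = 99.94

99.94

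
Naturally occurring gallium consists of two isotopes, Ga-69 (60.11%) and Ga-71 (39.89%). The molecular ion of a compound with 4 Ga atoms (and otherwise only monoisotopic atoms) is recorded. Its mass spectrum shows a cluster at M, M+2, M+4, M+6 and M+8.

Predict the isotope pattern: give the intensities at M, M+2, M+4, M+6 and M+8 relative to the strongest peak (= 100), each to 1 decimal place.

37.7 : 100.0 : 99.5 : 44.0 : 7.3

The 4 Ga atoms are independent, so intensities follow the terms of (0.6011 + 0.3989)^4.
P(M) = 0.6011^4 = 0.130553
P(M+2) = 4 × 0.6011^3 × 0.3989^1 = 0.346549
P(M+4) = 6 × 0.6011^2 × 0.3989^2 = 0.344963
P(M+6) = 4 × 0.6011^1 × 0.3989^3 = 0.152616
P(M+8) = 0.3989^4 = 0.025320
The M+2 peak is largest (0.346549); scaling to 100 gives 37.7 : 100.0 : 99.5 : 44.0 : 7.3.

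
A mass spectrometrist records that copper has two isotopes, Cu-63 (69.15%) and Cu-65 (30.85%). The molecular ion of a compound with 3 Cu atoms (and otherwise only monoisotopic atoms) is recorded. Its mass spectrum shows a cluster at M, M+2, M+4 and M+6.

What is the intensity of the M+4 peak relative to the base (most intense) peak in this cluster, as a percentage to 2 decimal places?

Binomial terms of (0.6915 + 0.3085)^3: M 0.3307, M+2 0.4425, M+4 0.1974, M+6 0.0294 → M+2 is the base peak.
P(M+2) = C(3,1) × 0.6915^2 × 0.3085^1 = 3 × 0.47817225 × 0.3085 = 0.442548 (base)
P(M+4) = C(3,2) × 0.6915^1 × 0.3085^2 = 3 × 0.6915 × 0.09517225 = 0.197435
Relative intensity = 0.197435 / 0.442548 × 100 = 44.61

44.61%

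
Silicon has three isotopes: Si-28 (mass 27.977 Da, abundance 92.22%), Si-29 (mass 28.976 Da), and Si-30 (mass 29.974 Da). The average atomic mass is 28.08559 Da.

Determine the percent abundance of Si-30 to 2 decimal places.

3.09%

The remaining 7.78% is split between Si-29 (fraction x) and Si-30 (fraction 0.0778 − x).
Substituting: 28.976x + 29.974(0.0778 − x) = 2.2852006
(28.976 − 29.974)x = -0.0467766  ⇒  x = 0.04687, y = 0.03093
Si-29: 4.69%, Si-30: 3.09%.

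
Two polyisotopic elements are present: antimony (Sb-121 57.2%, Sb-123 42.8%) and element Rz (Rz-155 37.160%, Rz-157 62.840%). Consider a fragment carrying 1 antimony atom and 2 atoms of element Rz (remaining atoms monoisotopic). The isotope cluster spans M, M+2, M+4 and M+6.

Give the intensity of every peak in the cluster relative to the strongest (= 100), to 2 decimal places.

Antimony pattern (n=1): 0.5720 : 0.4280
Element Rz pattern (n=2): 0.13808656 : 0.46702688 : 0.39488656
Convolve the two distributions (both contribute in 2-u steps):
  M: 0.5720×0.13808656 = 0.078986
  M+2: 0.5720×0.46702688 + 0.4280×0.13808656 = 0.326240
  M+4: 0.5720×0.39488656 + 0.4280×0.46702688 = 0.425763
  M+6: 0.4280×0.39488656 = 0.169011
Scale to base peak (0.425763) = 100: 18.55 : 76.62 : 100.00 : 39.70

18.55 : 76.62 : 100.00 : 39.70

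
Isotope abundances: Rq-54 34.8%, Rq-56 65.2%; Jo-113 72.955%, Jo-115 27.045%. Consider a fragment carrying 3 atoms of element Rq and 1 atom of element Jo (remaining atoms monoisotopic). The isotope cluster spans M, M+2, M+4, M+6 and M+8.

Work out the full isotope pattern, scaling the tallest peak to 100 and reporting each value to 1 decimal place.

7.9 : 47.5 : 100.0 : 83.1 : 19.3

Element Rq pattern (n=3): 0.04214419 : 0.23687942 : 0.44380858 : 0.27716781
Element Jo pattern (n=1): 0.72955 : 0.27045
Convolve the two distributions (both contribute in 2-u steps):
  M: 0.04214419×0.72955 = 0.030746
  M+2: 0.04214419×0.27045 + 0.23687942×0.72955 = 0.184213
  M+4: 0.23687942×0.27045 + 0.44380858×0.72955 = 0.387845
  M+6: 0.44380858×0.27045 + 0.27716781×0.72955 = 0.322236
  M+8: 0.27716781×0.27045 = 0.074960
Scale to base peak (0.387845) = 100: 7.9 : 47.5 : 100.0 : 83.1 : 19.3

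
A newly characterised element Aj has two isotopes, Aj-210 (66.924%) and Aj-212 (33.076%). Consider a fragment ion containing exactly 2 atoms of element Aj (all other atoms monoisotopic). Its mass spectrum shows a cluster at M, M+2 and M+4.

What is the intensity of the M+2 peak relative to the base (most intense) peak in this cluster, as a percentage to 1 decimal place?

(0.66924 + 0.33076)^2 gives M 0.4479, M+2 0.4427, M+4 0.1094; the largest is M.
P(M) = C(2,0) × 0.66924^2 × 0.33076^0 = 1 × 0.44788218 × 1.0000 = 0.447882 (base)
P(M+2) = C(2,1) × 0.66924^1 × 0.33076^1 = 2 × 0.66924 × 0.33076 = 0.442716
Relative intensity = 0.442716 / 0.447882 × 100 = 98.8

98.8%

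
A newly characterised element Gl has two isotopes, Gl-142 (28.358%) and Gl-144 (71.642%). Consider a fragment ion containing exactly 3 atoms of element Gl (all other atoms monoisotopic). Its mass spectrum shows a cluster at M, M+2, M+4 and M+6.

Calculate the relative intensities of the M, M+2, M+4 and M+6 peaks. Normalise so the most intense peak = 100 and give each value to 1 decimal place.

The 3 Gl atoms are independent, so intensities follow the terms of (0.28358 + 0.71642)^3.
P(M) = 0.28358^3 = 0.022805
P(M+2) = 3 × 0.28358^2 × 0.71642^1 = 0.172838
P(M+4) = 3 × 0.28358^1 × 0.71642^2 = 0.436649
P(M+6) = 0.71642^3 = 0.367708
The M+4 peak is largest (0.436649); scaling to 100 gives 5.2 : 39.6 : 100.0 : 84.2.

5.2 : 39.6 : 100.0 : 84.2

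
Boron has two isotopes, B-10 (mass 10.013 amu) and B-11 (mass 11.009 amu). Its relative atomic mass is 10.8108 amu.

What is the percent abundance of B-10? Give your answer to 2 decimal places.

Let x be the fractional abundance of B-10; then B-11 has abundance 1 − x.
10.013·x + 11.009·(1 − x) = 10.8108
(10.013 − 11.009)·x = 10.8108 − 11.009
x = -0.1982 / -0.996 = 0.19900 → 19.90% B-10, 80.10% B-11.

19.90%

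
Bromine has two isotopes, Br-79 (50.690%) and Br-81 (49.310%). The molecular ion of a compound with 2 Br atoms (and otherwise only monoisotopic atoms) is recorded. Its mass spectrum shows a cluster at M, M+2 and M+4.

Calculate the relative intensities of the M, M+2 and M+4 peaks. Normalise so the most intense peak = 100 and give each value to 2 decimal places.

Expanding (0.50690 + 0.49310)^2:
P(M) = 0.50690^2 = 0.256948
P(M+2) = 2 × 0.50690^1 × 0.49310^1 = 0.499905
P(M+4) = 0.49310^2 = 0.243148
The M+2 peak is largest (0.499905); scaling to 100 gives 51.40 : 100.00 : 48.64.

51.40 : 100.00 : 48.64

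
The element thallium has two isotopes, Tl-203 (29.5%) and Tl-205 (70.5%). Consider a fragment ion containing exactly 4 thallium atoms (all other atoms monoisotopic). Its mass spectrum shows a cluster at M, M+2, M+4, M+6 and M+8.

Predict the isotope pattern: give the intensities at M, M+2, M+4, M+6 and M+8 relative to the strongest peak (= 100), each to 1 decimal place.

1.8 : 17.5 : 62.8 : 100.0 : 59.7

Each Tl atom is independently Tl-203 (p = 0.295) or Tl-205 (q = 0.705); the cluster is the binomial expansion (p + q)^4.
P(M) = 0.295^4 = 0.007573
P(M+2) = 4 × 0.295^3 × 0.705^1 = 0.072396
P(M+4) = 6 × 0.295^2 × 0.705^2 = 0.259522
P(M+6) = 4 × 0.295^1 × 0.705^3 = 0.413475
P(M+8) = 0.705^4 = 0.247034
The M+6 peak is largest (0.413475); scaling to 100 gives 1.8 : 17.5 : 62.8 : 100.0 : 59.7.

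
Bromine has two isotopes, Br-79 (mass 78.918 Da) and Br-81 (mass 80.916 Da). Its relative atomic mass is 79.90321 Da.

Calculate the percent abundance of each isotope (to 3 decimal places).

Let x be the fractional abundance of Br-79; then Br-81 has abundance 1 − x.
78.918·x + 80.916·(1 − x) = 79.90321
(78.918 − 80.916)·x = 79.90321 − 80.916
x = -1.01279 / -1.998 = 0.50690 → 50.690% Br-79, 49.310% Br-81.

Br-79: 50.690%, Br-81: 49.310%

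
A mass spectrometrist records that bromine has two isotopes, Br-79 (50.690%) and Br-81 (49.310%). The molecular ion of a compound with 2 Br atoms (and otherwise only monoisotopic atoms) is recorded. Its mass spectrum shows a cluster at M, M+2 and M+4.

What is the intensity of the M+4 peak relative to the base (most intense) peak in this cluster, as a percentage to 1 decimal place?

48.6%

(0.50690 + 0.49310)^2 gives M 0.2569, M+2 0.4999, M+4 0.2431; the largest is M+2.
P(M+2) = C(2,1) × 0.50690^1 × 0.49310^1 = 2 × 0.5069 × 0.4931 = 0.499905 (base)
P(M+4) = C(2,2) × 0.50690^0 × 0.49310^2 = 1 × 1.0000 × 0.24314761 = 0.243148
Relative intensity = 0.243148 / 0.499905 × 100 = 48.6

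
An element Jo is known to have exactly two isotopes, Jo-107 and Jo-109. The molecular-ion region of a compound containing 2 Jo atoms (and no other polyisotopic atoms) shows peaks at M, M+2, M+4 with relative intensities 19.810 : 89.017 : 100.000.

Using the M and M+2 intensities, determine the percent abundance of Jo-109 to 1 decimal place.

If p is the fraction of Jo that is Jo-107, then I(M+2)/I(M) = [C(2,1)·p^1·(1−p)] / p^2 = 2·(1−p)/p = 89.017/19.810 = 4.4935
(1−p)/p = 4.4935/2 = 2.2468  ⇒  p = 1/(1 + 2.2468) = 0.3080
Jo-107: 30.8%, Jo-109: 69.2%.

69.2%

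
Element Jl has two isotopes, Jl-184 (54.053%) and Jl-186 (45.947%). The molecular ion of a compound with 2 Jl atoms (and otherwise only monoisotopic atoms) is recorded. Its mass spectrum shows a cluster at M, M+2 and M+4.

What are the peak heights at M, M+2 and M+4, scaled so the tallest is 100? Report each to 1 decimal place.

58.8 : 100.0 : 42.5

The 2 Jl atoms are independent, so intensities follow the terms of (0.54053 + 0.45947)^2.
P(M) = 0.54053^2 = 0.292173
P(M+2) = 2 × 0.54053^1 × 0.45947^1 = 0.496715
P(M+4) = 0.45947^2 = 0.211113
The M+2 peak is largest (0.496715); scaling to 100 gives 58.8 : 100.0 : 42.5.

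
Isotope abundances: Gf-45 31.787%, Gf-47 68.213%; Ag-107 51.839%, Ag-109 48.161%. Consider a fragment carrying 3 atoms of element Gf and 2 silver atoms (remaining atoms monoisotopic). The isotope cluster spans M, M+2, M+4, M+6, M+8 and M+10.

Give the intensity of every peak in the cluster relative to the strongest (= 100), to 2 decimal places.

2.43 : 20.18 : 64.80 : 100.00 : 73.67 : 20.75

Element Gf pattern (n=3): 0.03211801 : 0.20676998 : 0.44371601 : 0.317396
Silver pattern (n=2): 0.26872819 : 0.49932362 : 0.23194819
Convolve the two distributions (both contribute in 2-u steps):
  M: 0.03211801×0.26872819 = 0.008631
  M+2: 0.03211801×0.49932362 + 0.20676998×0.26872819 = 0.071602
  M+4: 0.03211801×0.23194819 + 0.20676998×0.49932362 + 0.44371601×0.26872819 = 0.229934
  M+6: 0.20676998×0.23194819 + 0.44371601×0.49932362 + 0.317396×0.26872819 = 0.354811
  M+8: 0.44371601×0.23194819 + 0.317396×0.49932362 = 0.261402
  M+10: 0.317396×0.23194819 = 0.073619
Scale to base peak (0.354811) = 100: 2.43 : 20.18 : 64.80 : 100.00 : 73.67 : 20.75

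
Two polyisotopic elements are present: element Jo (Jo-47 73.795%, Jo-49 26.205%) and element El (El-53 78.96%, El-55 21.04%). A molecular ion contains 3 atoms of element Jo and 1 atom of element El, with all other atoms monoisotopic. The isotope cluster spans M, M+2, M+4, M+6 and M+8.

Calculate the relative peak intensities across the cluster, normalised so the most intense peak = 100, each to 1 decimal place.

Element Jo pattern (n=3): 0.40186558 : 0.42811386 : 0.15202553 : 0.01799503
Element El pattern (n=1): 0.7896 : 0.2104
Convolve the two distributions (both contribute in 2-u steps):
  M: 0.40186558×0.7896 = 0.317313
  M+2: 0.40186558×0.2104 + 0.42811386×0.7896 = 0.422591
  M+4: 0.42811386×0.2104 + 0.15202553×0.7896 = 0.210115
  M+6: 0.15202553×0.2104 + 0.01799503×0.7896 = 0.046195
  M+8: 0.01799503×0.2104 = 0.003786
Scale to base peak (0.422591) = 100: 75.1 : 100.0 : 49.7 : 10.9 : 0.9

75.1 : 100.0 : 49.7 : 10.9 : 0.9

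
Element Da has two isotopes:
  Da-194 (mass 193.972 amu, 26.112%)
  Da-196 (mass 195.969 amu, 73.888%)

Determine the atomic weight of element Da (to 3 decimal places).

Weight each isotope mass by its fractional abundance: 0.26112 × 193.972 + 0.73888 × 195.969
= 50.6500 + 144.7976 = 195.4476 amu

195.448 amu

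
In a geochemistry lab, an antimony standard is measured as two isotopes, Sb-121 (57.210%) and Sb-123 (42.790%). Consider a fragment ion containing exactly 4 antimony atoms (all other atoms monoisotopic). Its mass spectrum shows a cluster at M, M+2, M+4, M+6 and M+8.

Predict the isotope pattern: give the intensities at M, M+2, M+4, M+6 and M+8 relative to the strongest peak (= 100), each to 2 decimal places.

The 4 Sb atoms are independent, so intensities follow the terms of (0.57210 + 0.42790)^4.
P(M) = 0.57210^4 = 0.107124
P(M+2) = 4 × 0.57210^3 × 0.42790^1 = 0.320493
P(M+4) = 6 × 0.57210^2 × 0.42790^2 = 0.359567
P(M+6) = 4 × 0.57210^1 × 0.42790^3 = 0.179291
P(M+8) = 0.42790^4 = 0.033525
The M+4 peak is largest (0.359567); scaling to 100 gives 29.79 : 89.13 : 100.00 : 49.86 : 9.32.

29.79 : 89.13 : 100.00 : 49.86 : 9.32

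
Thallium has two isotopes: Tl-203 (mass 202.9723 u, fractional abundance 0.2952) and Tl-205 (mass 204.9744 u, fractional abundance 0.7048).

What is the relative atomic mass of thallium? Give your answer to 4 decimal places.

Weight each isotope mass by its fractional abundance: 0.2952 × 202.9723 + 0.7048 × 204.9744
= 59.91742 + 144.46596 = 204.38338 u

204.3834 u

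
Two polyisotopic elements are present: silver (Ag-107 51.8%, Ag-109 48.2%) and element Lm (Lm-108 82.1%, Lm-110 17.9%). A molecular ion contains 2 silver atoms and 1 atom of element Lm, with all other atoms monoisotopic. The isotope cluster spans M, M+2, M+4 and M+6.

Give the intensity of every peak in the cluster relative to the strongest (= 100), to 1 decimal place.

Silver pattern (n=2): 0.268324 : 0.499352 : 0.232324
Element Lm pattern (n=1): 0.8210 : 0.1790
Convolve the two distributions (both contribute in 2-u steps):
  M: 0.268324×0.8210 = 0.220294
  M+2: 0.268324×0.1790 + 0.499352×0.8210 = 0.457998
  M+4: 0.499352×0.1790 + 0.232324×0.8210 = 0.280122
  M+6: 0.232324×0.1790 = 0.041586
Scale to base peak (0.457998) = 100: 48.1 : 100.0 : 61.2 : 9.1

48.1 : 100.0 : 61.2 : 9.1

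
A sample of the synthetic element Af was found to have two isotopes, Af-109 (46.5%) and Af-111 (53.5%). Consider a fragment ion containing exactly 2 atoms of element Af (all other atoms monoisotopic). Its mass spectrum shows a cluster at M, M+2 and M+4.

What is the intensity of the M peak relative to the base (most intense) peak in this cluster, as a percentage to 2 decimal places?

43.46%

Term probabilities: M 0.2162, M+2 0.4975, M+4 0.2862. Base peak = M+2.
P(M+2) = C(2,1) × 0.465^1 × 0.535^1 = 2 × 0.4650 × 0.5350 = 0.497550 (base)
P(M) = C(2,0) × 0.465^2 × 0.535^0 = 1 × 0.216225 × 1.0000 = 0.216225
Relative intensity = 0.216225 / 0.497550 × 100 = 43.46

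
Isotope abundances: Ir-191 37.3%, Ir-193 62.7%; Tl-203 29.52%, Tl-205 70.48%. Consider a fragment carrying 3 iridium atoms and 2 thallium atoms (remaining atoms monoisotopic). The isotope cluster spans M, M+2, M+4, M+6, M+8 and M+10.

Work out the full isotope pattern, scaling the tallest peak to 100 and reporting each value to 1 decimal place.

Iridium pattern (n=3): 0.05189512 : 0.26170165 : 0.43991135 : 0.24649188
Thallium pattern (n=2): 0.08714304 : 0.41611392 : 0.49674304
Convolve the two distributions (both contribute in 2-u steps):
  M: 0.05189512×0.08714304 = 0.004522
  M+2: 0.05189512×0.41611392 + 0.26170165×0.08714304 = 0.044400
  M+4: 0.05189512×0.49674304 + 0.26170165×0.41611392 + 0.43991135×0.08714304 = 0.173011
  M+6: 0.26170165×0.49674304 + 0.43991135×0.41611392 + 0.24649188×0.08714304 = 0.334532
  M+8: 0.43991135×0.49674304 + 0.24649188×0.41611392 = 0.321092
  M+10: 0.24649188×0.49674304 = 0.122443
Scale to base peak (0.334532) = 100: 1.4 : 13.3 : 51.7 : 100.0 : 96.0 : 36.6

1.4 : 13.3 : 51.7 : 100.0 : 96.0 : 36.6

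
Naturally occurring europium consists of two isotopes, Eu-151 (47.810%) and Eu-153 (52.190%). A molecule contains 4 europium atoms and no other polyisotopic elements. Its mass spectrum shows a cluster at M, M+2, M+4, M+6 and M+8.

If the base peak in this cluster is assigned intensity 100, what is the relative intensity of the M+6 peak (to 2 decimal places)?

Term probabilities: M 0.0522, M+2 0.2281, M+4 0.3736, M+6 0.2719, M+8 0.0742. Base peak = M+4.
P(M+4) = C(4,2) × 0.47810^2 × 0.52190^2 = 6 × 0.22857961 × 0.27237961 = 0.373563 (base)
P(M+6) = C(4,3) × 0.47810^1 × 0.52190^3 = 4 × 0.4781 × 0.14215492 = 0.271857
Relative intensity = 0.271857 / 0.373563 × 100 = 72.77

72.77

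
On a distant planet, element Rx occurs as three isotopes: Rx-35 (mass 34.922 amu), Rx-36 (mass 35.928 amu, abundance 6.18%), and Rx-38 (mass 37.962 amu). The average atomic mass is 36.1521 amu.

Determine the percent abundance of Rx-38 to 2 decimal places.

38.42%

The remaining 93.82% is split between Rx-35 (fraction x) and Rx-38 (fraction 0.9382 − x).
Substituting: 34.922x + 37.962(0.9382 − x) = 33.9317496
(34.922 − 37.962)x = -1.6841988  ⇒  x = 0.55401, y = 0.38419
Rx-35: 55.40%, Rx-38: 38.42%.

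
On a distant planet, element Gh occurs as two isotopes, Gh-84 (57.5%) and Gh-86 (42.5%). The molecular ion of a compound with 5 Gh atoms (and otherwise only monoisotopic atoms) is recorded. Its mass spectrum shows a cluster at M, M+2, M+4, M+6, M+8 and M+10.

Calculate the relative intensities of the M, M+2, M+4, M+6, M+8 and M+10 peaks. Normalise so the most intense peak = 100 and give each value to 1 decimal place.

18.3 : 67.6 : 100.0 : 73.9 : 27.3 : 4.0

Each Gh atom is independently Gh-84 (p = 0.575) or Gh-86 (q = 0.425); the cluster is the binomial expansion (p + q)^5.
P(M) = 0.575^5 = 0.062855
P(M+2) = 5 × 0.575^4 × 0.425^1 = 0.232290
P(M+4) = 10 × 0.575^3 × 0.425^2 = 0.343385
P(M+6) = 10 × 0.575^2 × 0.425^3 = 0.253806
P(M+8) = 5 × 0.575^1 × 0.425^4 = 0.093798
P(M+10) = 0.425^5 = 0.013866
The M+4 peak is largest (0.343385); scaling to 100 gives 18.3 : 67.6 : 100.0 : 73.9 : 27.3 : 4.0.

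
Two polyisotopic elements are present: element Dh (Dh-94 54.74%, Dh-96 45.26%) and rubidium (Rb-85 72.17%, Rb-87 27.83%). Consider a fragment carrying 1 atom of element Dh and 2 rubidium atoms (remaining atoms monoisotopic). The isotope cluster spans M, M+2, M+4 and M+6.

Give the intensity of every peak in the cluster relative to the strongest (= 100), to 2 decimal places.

62.58 : 100.00 : 49.21 : 7.69

Element Dh pattern (n=1): 0.5474 : 0.4526
Rubidium pattern (n=2): 0.52085089 : 0.40169822 : 0.07745089
Convolve the two distributions (both contribute in 2-u steps):
  M: 0.5474×0.52085089 = 0.285114
  M+2: 0.5474×0.40169822 + 0.4526×0.52085089 = 0.455627
  M+4: 0.5474×0.07745089 + 0.4526×0.40169822 = 0.224205
  M+6: 0.4526×0.07745089 = 0.035054
Scale to base peak (0.455627) = 100: 62.58 : 100.00 : 49.21 : 7.69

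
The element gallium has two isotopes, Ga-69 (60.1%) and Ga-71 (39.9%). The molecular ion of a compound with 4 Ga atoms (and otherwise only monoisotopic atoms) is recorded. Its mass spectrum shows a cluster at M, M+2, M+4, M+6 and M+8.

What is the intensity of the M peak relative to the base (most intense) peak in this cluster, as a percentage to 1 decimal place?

Term probabilities: M 0.1305, M+2 0.3465, M+4 0.3450, M+6 0.1527, M+8 0.0253. Base peak = M+2.
P(M+2) = C(4,1) × 0.601^3 × 0.399^1 = 4 × 0.2170818 × 0.3990 = 0.346463 (base)
P(M) = C(4,0) × 0.601^4 × 0.399^0 = 1 × 0.13046616 × 1.0000 = 0.130466
Relative intensity = 0.130466 / 0.346463 × 100 = 37.7

37.7%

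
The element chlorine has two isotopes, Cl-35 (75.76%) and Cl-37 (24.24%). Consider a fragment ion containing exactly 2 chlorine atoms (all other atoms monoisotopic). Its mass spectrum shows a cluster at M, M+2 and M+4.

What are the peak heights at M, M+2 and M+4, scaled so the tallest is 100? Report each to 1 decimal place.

The 2 Cl atoms are independent, so intensities follow the terms of (0.7576 + 0.2424)^2.
P(M) = 0.7576^2 = 0.573958
P(M+2) = 2 × 0.7576^1 × 0.2424^1 = 0.367284
P(M+4) = 0.2424^2 = 0.058758
The M peak is largest (0.573958); scaling to 100 gives 100.0 : 64.0 : 10.2.

100.0 : 64.0 : 10.2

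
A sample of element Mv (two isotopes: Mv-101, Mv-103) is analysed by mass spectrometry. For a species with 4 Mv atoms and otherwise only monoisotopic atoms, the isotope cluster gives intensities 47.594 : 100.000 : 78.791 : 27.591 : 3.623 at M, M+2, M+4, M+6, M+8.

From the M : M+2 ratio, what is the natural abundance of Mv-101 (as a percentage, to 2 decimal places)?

65.56%

Let p = fractional abundance of Mv-101. I(M+2)/I(M) = [C(4,1)·p^3·(1−p)] / p^4 = 4·(1−p)/p = 100.000/47.594 = 2.1011
(1−p)/p = 2.1011/4 = 0.5253  ⇒  p = 1/(1 + 0.5253) = 0.6556
Mv-101: 65.56%, Mv-103: 34.44%.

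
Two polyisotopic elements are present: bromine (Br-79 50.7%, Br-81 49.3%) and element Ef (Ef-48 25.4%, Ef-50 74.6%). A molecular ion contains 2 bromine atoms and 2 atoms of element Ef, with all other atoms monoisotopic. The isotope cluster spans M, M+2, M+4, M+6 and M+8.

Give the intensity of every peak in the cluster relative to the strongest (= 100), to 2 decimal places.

Bromine pattern (n=2): 0.257049 : 0.499902 : 0.243049
Element Ef pattern (n=2): 0.064516 : 0.378968 : 0.556516
Convolve the two distributions (both contribute in 2-u steps):
  M: 0.257049×0.064516 = 0.016584
  M+2: 0.257049×0.378968 + 0.499902×0.064516 = 0.129665
  M+4: 0.257049×0.556516 + 0.499902×0.378968 + 0.243049×0.064516 = 0.348179
  M+6: 0.499902×0.556516 + 0.243049×0.378968 = 0.370311
  M+8: 0.243049×0.556516 = 0.135261
Scale to base peak (0.370311) = 100: 4.48 : 35.02 : 94.02 : 100.00 : 36.53

4.48 : 35.02 : 94.02 : 100.00 : 36.53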